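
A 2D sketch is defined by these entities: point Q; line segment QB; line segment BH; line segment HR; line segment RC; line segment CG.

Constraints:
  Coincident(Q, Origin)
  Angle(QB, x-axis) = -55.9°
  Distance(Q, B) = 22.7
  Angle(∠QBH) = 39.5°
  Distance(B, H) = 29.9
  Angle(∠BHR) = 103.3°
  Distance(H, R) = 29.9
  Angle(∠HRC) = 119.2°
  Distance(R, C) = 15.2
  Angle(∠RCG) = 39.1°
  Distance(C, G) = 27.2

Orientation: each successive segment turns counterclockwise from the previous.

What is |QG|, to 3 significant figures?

12.2

Q is at the origin; QB runs at -55.9° with length 22.7, so B = (12.7, -18.8). ∠QBH = 39.5° gives BH at 84.6° from the x-axis; with |BH| = 29.9, H = (15.5, 11.0). ∠BHR = 103.3° gives HR at 161° from the x-axis; with |HR| = 29.9, R = (-12.8, 20.6). ∠HRC = 119.2° gives RC at -138° from the x-axis; with |RC| = 15.2, C = (-24.1, 10.4). ∠RCG = 39.1° gives CG at 3.00° from the x-axis; with |CG| = 27.2, G = (3.10, 11.8). Then |QG| = |G − Q| = 12.2.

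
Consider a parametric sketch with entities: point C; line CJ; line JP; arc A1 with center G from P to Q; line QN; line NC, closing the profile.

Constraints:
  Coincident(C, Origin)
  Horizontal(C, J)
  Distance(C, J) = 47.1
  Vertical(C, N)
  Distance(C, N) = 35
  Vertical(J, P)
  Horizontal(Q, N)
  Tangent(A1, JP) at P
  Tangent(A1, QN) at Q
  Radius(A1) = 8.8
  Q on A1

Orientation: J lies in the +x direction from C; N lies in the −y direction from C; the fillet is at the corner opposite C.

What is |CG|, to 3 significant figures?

46.4

C is at the origin; C and J share the same y with |CJ| = 47.1 and J on the +x side, so J = (47.1, 0.00). C and N share the same x with |CN| = 35.0 and N on the −y side, so N = (0.00, -35.0). The virtual corner opposite C is at (47.1, -35.0). Tangency of A1 to JP means the radius GP is perpendicular to JP and tangency of A1 to QN means the radius GQ is perpendicular to QN, with radius 8.8, so the center G sits 8.8 in from both sides at G = (38.3, -26.2). Then |CG| = |G − C| = 46.4.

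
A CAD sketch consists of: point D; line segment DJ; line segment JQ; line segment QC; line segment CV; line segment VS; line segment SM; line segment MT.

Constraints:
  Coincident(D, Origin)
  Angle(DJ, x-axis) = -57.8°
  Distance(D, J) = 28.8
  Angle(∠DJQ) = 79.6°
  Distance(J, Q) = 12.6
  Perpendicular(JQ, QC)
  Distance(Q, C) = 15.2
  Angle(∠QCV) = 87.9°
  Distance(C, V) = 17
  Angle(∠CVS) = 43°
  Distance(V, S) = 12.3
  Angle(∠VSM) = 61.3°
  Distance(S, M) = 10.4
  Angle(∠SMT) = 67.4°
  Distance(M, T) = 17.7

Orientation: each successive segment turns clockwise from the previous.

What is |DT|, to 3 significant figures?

21.5

∠VSM = 61.3° gives SM at 124° from the x-axis; with |SM| = 10.4, M = (2.55, -11.5). ∠SMT = 67.4° gives MT at 11.4° from the x-axis; with |MT| = 17.7, T = (19.9, -8.02). Then |DT| = |T − D| = 21.5.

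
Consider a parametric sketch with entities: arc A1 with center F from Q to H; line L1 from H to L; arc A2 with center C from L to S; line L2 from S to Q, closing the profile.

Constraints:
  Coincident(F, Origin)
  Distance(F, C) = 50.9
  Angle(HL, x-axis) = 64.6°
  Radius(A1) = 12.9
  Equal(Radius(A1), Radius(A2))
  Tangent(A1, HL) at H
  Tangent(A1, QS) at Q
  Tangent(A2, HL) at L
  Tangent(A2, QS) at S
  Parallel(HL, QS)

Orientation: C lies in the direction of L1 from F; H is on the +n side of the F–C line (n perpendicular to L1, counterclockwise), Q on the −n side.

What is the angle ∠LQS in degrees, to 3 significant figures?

26.9°

The slot axis is L1's direction at 64.6°, so u = (cos 64.6°, sin 64.6°) = (0.429, 0.903) and n = (−sin 64.6°, cos 64.6°) = (-0.903, 0.429). F is at the origin and C lies 50.9 along u from F, so C = 50.9·u = (21.8, 46.0). Tangency of A1 to both parallel lines with radius 12.9 puts H and Q at F ± 12.9·n: H = (-11.7, 5.53), Q = (11.7, -5.53). Equal radii place L and S the same way about C: L = C + 12.9·n = (10.2, 51.5), S = C − 12.9·n = (33.5, 40.4). Then cos ∠LQS = QL·QS / (|QL||QS|), giving 26.9°.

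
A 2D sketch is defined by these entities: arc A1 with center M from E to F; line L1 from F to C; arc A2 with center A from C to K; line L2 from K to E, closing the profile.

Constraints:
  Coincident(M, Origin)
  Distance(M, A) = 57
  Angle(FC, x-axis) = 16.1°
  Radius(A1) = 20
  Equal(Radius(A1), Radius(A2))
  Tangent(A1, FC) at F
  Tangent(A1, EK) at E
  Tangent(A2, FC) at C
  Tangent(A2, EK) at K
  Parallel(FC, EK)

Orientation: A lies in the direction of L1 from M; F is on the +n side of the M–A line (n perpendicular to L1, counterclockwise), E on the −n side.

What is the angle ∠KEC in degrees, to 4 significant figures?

35.06°

The slot axis is L1's direction at 16.1°, so u = (cos 16.1°, sin 16.1°) = (0.9608, 0.2773) and n = (−sin 16.1°, cos 16.1°) = (-0.2773, 0.9608). M is at the origin and A lies 57.0 along u from M, so A = 57.0·u = (54.76, 15.81). Tangency of A1 to both parallel lines with radius 20.0 puts F and E at M ± 20.0·n: F = (-5.546, 19.22), E = (5.546, -19.22). Equal radii place C and K the same way about A: C = A + 20.0·n = (49.22, 35.02), K = A − 20.0·n = (60.31, -3.409). Then cos ∠KEC = EK·EC / (|EK||EC|), giving 35.06°.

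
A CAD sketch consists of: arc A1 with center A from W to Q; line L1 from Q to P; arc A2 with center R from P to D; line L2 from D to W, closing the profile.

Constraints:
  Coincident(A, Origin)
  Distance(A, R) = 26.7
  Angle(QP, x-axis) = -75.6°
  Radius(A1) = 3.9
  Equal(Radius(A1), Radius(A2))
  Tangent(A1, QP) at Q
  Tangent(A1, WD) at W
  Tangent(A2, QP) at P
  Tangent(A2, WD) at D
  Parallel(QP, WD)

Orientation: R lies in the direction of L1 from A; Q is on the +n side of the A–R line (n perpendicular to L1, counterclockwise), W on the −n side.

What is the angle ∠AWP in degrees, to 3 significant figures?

73.7°

Tangency of A1 to both parallel lines with radius 3.9 puts Q and W at A ± 3.9·n: Q = (3.78, 0.970), W = (-3.78, -0.970). Equal radii place P and D the same way about R: P = R + 3.9·n = (10.4, -24.9), D = R − 3.9·n = (2.86, -26.8). Then cos ∠AWP = WA·WP / (|WA||WP|), giving 73.7°.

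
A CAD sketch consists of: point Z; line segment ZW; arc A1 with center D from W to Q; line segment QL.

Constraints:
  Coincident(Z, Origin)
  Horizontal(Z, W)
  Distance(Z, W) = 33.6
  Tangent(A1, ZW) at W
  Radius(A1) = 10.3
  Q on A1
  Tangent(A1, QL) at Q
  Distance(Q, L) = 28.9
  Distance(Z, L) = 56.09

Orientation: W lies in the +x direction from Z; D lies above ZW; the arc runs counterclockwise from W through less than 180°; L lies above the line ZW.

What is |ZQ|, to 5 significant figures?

45.382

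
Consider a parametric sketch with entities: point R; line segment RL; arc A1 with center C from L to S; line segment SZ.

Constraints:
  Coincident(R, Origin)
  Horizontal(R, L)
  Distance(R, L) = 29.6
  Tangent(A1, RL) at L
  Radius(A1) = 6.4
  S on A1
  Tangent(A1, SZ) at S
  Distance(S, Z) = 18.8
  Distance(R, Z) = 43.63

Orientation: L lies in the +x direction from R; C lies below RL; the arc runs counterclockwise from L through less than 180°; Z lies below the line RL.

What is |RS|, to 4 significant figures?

26.46

R is at the origin; R and L share the same y with |RL| = 29.6 and L on the +x side, so L = (29.60, 0.000). Tangency of A1 to RL means the radius CL is perpendicular to RL, so C = L + (0, -6.4) = (29.60, -6.400). Since CS ⟂ SZ (tangency), |CZ| = √(6.4² + 18.8²) = 19.86 regardless of where S sits on A1. So Z lies on both circle(R, 43.63) and circle(C, 19.86); the below-RL intersection is Z = (35.50, -25.36). S is the foot of the tangent from Z: S = (24.43, -10.17).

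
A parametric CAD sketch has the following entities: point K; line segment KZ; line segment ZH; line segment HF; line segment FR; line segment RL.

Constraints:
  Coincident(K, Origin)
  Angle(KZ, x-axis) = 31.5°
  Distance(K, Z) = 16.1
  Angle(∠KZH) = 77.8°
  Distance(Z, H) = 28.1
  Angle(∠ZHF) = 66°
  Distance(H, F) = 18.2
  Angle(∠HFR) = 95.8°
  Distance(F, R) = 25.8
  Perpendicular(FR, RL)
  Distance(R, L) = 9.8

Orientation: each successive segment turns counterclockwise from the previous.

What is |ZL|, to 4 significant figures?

1.055

K is at the origin; KZ runs at 31.5° with length 16.1, so Z = (13.73, 8.412). ∠KZH = 77.8° gives ZH at 133.7° from the x-axis; with |ZH| = 28.1, H = (-5.686, 28.73). ∠ZHF = 66.0° gives HF at -112.3° from the x-axis; with |HF| = 18.2, F = (-12.59, 11.89). ∠HFR = 95.8° gives FR at -28.10° from the x-axis; with |FR| = 25.8, R = (10.17, -0.2633). FR is perpendicular to RL, so RL runs at 61.90°; with |RL| = 9.8, L = (14.78, 8.382). Then |ZL| = |L − Z| = 1.055.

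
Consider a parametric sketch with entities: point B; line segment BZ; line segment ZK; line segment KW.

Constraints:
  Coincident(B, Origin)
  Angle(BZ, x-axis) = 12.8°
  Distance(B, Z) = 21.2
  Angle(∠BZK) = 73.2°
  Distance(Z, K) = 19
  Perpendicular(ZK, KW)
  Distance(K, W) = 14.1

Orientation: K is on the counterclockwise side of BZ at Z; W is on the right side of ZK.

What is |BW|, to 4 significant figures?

36.73

B is at the origin; BZ runs at 12.8° with length 21.2, so Z = 21.2·(cos 12.8°, sin 12.8°) = (20.67, 4.697). ∠BZK = 73.2°, so ZK runs at 12.8° + (180° − 73.2°) = 119.6° from the x-axis; with |ZK| = 19.0, K = Z + 19.0·(cos 119.6°, sin 119.6°) = (11.29, 21.22). ZK ⟂ KW; with |KW| = 14.1 on the right of ZK, W = K + 14.1·(0.8695, 0.4939) = (23.55, 28.18). Then |BW| = |W − B| = 36.73.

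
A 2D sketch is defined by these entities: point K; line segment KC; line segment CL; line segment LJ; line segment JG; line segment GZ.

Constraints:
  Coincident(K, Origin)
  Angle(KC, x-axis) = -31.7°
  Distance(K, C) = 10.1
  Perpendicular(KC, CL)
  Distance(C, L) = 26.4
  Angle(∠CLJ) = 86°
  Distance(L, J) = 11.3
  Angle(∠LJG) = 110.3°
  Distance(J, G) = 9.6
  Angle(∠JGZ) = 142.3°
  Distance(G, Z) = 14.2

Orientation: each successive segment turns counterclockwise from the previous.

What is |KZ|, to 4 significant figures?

3.438

K is at the origin; KC runs at -31.7° with length 10.1, so C = (8.593, -5.307). KC is perpendicular to CL, so CL runs at 58.30°; with |CL| = 26.4, L = (22.47, 17.15). ∠CLJ = 86.0° gives LJ at 152.3° from the x-axis; with |LJ| = 11.3, J = (12.46, 22.41). ∠LJG = 110.3° gives JG at -138.0° from the x-axis; with |JG| = 9.6, G = (5.327, 15.98). ∠JGZ = 142.3° gives GZ at -100.3° from the x-axis; with |GZ| = 14.2, Z = (2.788, 2.012). Then |KZ| = |Z − K| = 3.438.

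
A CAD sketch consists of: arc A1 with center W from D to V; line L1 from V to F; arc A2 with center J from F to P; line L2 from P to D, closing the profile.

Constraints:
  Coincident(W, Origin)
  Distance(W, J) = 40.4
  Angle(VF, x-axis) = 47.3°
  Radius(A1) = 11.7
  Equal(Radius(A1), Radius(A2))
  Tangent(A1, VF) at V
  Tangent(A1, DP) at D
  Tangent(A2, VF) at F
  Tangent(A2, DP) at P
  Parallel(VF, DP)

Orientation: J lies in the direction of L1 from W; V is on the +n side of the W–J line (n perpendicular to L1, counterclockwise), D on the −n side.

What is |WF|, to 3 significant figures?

42.1

The slot axis is L1's direction at 47.3°, so u = (cos 47.3°, sin 47.3°) = (0.678, 0.735) and n = (−sin 47.3°, cos 47.3°) = (-0.735, 0.678). W is at the origin and J lies 40.4 along u from W, so J = 40.4·u = (27.4, 29.7). Tangency of A1 to both parallel lines with radius 11.7 puts V and D at W ± 11.7·n: V = (-8.60, 7.93), D = (8.60, -7.93). Equal radii place F and P the same way about J: F = J + 11.7·n = (18.8, 37.6), P = J − 11.7·n = (36.0, 21.8). Then |WF| = |F − W| = 42.1.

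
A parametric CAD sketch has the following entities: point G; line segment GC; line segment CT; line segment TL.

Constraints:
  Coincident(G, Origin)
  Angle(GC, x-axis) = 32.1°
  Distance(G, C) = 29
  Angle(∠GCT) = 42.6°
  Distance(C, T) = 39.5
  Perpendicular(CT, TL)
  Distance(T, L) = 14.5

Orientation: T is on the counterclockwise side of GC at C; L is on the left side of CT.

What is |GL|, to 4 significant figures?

18.86

G is at the origin; GC runs at 32.1° with length 29.0, so C = 29.0·(cos 32.1°, sin 32.1°) = (24.57, 15.41). ∠GCT = 42.6°, so CT runs at 32.1° + (180° − 42.6°) = 169.5° from the x-axis; with |CT| = 39.5, T = C + 39.5·(cos 169.5°, sin 169.5°) = (-14.27, 22.61). CT ⟂ TL; with |TL| = 14.5 on the left of CT, L = T + 14.5·(-0.1822, -0.9833) = (-16.91, 8.352). Then |GL| = |L − G| = 18.86.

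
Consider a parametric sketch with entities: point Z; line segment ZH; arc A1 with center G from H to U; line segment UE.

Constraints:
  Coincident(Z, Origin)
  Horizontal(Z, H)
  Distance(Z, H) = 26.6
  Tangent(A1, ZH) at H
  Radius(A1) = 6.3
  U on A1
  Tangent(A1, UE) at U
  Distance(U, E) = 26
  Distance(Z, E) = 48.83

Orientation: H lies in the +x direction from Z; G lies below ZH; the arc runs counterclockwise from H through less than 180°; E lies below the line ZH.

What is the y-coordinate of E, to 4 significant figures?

-30.40

Z is at the origin; ZH is horizontal with |ZH| = 26.6 and H on the +x side, so H = (26.60, 0.000). A1 meets ZH tangentially, so GH is at right angles to ZH, so G = H + (0, -6.3) = (26.60, -6.300). Since GU ⟂ UE (tangency), |GE| = √(6.3² + 26.0²) = 26.75 regardless of where U sits on A1. So E lies on both circle(Z, 48.83) and circle(G, 26.75); the below-ZH intersection is E = (38.21, -30.40). U is the foot of the tangent from E: U = (21.73, -10.29).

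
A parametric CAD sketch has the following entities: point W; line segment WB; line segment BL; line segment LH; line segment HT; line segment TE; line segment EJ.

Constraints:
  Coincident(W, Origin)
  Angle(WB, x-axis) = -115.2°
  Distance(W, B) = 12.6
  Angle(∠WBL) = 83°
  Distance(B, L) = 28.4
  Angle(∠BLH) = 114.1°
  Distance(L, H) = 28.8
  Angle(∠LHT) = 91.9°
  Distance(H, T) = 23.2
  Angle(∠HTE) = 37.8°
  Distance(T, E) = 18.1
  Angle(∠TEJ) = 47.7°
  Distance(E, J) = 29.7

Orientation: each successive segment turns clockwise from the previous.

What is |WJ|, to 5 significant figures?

50.917

W is at the origin; WB runs at -115.2° with length 12.6, so B = (-5.3648, -11.401). ∠WBL = 83.0° gives BL at 147.80° from the x-axis; with |BL| = 28.4, L = (-29.397, 3.7329). ∠BLH = 114.1° gives LH at 81.900° from the x-axis; with |LH| = 28.8, H = (-25.339, 32.246). ∠LHT = 91.9° gives HT at -6.2000° from the x-axis; with |HT| = 23.2, T = (-2.2744, 29.740). ∠HTE = 37.8° gives TE at -148.40° from the x-axis; with |TE| = 18.1, E = (-17.691, 20.256). ∠TEJ = 47.7° gives EJ at 79.300° from the x-axis; with |EJ| = 29.7, J = (-12.176, 49.439). Then |WJ| = |J − W| = 50.917.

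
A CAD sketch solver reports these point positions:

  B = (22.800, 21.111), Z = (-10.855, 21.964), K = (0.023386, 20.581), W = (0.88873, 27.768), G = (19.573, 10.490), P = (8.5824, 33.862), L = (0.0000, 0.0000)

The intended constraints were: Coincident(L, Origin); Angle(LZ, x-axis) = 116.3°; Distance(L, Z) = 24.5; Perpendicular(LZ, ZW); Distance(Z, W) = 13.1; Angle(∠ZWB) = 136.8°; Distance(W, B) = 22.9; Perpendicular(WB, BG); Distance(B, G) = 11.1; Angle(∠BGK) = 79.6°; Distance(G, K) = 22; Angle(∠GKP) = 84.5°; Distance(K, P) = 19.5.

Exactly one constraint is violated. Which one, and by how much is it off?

Distance(K, P) = 19.5 — off by 3.70.

L = (0.00, 0.00) ✓; LZ at 116.3° ✓; |LZ| = 24.50 ✓; ∠(LZ, ZW) = 90.00° ✓; |ZW| = 13.10 ✓; ∠ZWB = 136.8° ✓; |WB| = 22.90 ✓; ∠(WB, BG) = 90.00° ✓; |BG| = 11.10 ✓; ∠BGK = 79.60° ✓; |GK| = 22.00 ✓; ∠GKP = 84.50° ✓; |KP| = 15.80 ✗.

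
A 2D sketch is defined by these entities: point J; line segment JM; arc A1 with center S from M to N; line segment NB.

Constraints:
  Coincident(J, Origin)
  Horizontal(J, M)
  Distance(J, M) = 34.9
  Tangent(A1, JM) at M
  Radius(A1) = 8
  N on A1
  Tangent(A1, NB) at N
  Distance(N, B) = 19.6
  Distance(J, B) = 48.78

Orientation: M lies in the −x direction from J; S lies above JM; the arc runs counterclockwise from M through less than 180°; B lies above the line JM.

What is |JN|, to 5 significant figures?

30.975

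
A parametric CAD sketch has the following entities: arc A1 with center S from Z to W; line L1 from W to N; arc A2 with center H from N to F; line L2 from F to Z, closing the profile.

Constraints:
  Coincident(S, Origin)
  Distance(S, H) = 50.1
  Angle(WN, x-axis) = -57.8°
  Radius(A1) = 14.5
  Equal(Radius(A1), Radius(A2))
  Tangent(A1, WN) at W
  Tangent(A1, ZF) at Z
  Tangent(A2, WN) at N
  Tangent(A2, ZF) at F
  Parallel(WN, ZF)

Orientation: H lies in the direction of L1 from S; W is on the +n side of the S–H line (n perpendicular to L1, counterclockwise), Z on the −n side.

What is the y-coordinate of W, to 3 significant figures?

7.73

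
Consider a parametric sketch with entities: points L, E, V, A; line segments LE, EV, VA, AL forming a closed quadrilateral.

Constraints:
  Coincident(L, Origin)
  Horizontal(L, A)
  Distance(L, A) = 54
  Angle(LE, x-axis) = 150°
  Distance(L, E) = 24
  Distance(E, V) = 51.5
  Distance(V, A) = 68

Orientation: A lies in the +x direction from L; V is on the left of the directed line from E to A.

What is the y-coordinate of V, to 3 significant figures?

52.6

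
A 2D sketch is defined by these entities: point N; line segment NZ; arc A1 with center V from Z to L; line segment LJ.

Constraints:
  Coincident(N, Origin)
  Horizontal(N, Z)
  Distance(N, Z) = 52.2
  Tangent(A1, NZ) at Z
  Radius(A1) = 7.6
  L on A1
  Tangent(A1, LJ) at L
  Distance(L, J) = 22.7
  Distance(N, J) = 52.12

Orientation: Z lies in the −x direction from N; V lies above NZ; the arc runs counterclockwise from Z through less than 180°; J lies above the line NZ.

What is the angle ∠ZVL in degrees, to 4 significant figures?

85.57°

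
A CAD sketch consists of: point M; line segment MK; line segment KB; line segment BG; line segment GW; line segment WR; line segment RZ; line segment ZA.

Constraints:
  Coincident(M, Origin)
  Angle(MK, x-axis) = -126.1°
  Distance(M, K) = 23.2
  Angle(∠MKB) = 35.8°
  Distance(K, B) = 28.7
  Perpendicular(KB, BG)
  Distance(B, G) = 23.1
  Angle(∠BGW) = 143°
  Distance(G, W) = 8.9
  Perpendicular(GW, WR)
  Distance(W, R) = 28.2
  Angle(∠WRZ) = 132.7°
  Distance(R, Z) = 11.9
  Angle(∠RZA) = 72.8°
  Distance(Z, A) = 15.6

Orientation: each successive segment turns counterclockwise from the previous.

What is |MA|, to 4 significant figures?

9.865

M is at the origin; MK runs at -126.1° with length 23.2, so K = (-13.67, -18.75). ∠MKB = 35.8° gives KB at 18.10° from the x-axis; with |KB| = 28.7, B = (13.61, -9.829). KB ⟂ BG, so BG runs at 108.1°; with |BG| = 23.1, G = (6.434, 12.13). ∠BGW = 143.0° gives GW at 145.1° from the x-axis; with |GW| = 8.9, W = (-0.8655, 17.22). GW ⟂ WR, so WR runs at -124.9°; with |WR| = 28.2, R = (-17.00, -5.908). ∠WRZ = 132.7° gives RZ at -77.60° from the x-axis; with |RZ| = 11.9, Z = (-14.44, -17.53). ∠RZA = 72.8° gives ZA at 29.60° from the x-axis; with |ZA| = 15.6, A = (-0.8806, -9.825). Then |MA| = |A − M| = 9.865.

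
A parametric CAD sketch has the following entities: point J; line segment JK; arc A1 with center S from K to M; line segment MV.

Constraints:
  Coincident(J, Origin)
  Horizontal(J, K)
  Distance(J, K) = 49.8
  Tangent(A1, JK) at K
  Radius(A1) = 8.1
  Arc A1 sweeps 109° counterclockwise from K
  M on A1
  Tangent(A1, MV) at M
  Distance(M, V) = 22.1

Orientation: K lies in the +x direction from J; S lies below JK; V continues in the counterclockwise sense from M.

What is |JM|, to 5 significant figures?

43.488

J is at the origin; J and K share the same y with |JK| = 49.8 and K on the +x side, so K = (49.800, 0.0000). A1 meets JK tangentially, so SK is at right angles to JK, so S = K + (0, -8.1) = (49.800, -8.1000). On A1, K sits at bearing 90° from S; a 109° counterclockwise sweep puts M at bearing 199°, so M = S + 8.1·(cos 199°, sin 199°) = (42.141, -10.737). Then |JM| = |M − J| = 43.488.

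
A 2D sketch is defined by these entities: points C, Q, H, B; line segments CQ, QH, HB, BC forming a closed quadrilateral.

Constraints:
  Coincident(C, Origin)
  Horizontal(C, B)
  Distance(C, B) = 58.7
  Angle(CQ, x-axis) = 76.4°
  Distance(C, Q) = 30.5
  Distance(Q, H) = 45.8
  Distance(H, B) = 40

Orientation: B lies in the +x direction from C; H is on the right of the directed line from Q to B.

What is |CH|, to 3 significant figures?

25.4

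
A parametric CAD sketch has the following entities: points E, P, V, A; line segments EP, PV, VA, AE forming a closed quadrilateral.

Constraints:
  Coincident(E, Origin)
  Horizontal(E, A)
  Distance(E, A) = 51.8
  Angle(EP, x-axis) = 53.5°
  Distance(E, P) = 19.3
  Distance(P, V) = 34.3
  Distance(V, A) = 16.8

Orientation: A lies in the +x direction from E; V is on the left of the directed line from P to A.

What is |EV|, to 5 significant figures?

48.392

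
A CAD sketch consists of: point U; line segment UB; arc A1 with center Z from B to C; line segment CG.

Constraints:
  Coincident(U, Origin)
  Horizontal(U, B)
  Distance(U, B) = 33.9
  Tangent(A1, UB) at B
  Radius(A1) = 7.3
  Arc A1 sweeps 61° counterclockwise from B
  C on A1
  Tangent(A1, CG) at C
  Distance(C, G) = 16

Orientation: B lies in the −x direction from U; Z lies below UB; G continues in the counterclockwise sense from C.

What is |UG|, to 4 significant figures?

51.22

On A1, B sits at bearing 90° from Z; a 61° counterclockwise sweep puts C at bearing 151°, so C = Z + 7.3·(cos 151°, sin 151°) = (-40.28, -3.761). A1 meets CG tangentially, so ZC is at right angles to CG, so CG runs along (−sin 151°, cos 151°); with |CG| = 16.0, G = (-48.04, -17.75). Then |UG| = |G − U| = 51.22.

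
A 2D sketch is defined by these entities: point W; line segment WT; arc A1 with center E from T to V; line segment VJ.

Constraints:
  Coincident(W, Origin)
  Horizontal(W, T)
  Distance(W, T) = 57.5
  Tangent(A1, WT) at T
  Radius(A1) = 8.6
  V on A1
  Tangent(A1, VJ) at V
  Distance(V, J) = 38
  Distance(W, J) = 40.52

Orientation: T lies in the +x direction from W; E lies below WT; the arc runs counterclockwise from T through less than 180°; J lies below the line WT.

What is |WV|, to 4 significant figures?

51.16

Checks: |EV| = 8.600 ✓; ∠(EV, VJ) = 90.00° ✓; |VJ| = 38.00 ✓; |WJ| = 40.52 ✓.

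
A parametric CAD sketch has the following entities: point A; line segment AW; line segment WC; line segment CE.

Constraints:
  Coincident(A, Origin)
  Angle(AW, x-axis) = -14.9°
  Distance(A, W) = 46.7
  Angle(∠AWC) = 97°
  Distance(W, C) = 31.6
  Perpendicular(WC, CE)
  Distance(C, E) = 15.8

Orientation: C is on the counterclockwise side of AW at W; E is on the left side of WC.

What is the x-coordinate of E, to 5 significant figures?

42.256

∠AWC = 97.0°, so WC runs at -14.9° + (180° − 97.0°) = 68.100° from the x-axis; with |WC| = 31.6, C = W + 31.6·(cos 68.100°, sin 68.100°) = (56.916, 17.312). The perpendicularity gives CE at right angles to WC; with |CE| = 15.8 on the left of WC, E = C + 15.8·(-0.92784, 0.37299) = (42.256, 23.205). So E.x = 42.256.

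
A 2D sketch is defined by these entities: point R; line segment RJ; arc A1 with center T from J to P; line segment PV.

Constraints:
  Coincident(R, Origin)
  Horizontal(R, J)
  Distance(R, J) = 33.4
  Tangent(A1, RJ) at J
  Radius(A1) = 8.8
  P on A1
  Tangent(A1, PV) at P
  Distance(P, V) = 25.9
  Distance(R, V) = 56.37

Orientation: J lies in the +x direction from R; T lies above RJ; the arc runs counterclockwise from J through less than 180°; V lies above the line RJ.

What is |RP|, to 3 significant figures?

42.8

R is at the origin; RJ is horizontal with |RJ| = 33.4 and J on the +x side, so J = (33.4, 0.00). The tangent condition forces TJ to be normal to RJ, so T = J + (0, 8.8) = (33.4, 8.80). Since TP ⟂ PV (tangency), |TV| = √(8.8² + 25.9²) = 27.4 regardless of where P sits on A1. So V lies on both circle(R, 56.37) and circle(T, 27.4); the above-RJ intersection is V = (45.4, 33.4). P is the foot of the tangent from V: P = (42.1, 7.68).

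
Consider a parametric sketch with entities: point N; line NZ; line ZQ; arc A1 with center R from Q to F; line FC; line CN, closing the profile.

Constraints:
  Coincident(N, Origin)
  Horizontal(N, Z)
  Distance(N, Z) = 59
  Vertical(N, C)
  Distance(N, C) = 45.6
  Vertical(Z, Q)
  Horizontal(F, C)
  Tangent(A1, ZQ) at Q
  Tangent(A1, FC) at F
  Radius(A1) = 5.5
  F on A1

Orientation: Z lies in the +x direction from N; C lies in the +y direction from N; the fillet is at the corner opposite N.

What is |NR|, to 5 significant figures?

66.860

N is at the origin; N and Z share the same y with |NZ| = 59.0 and Z on the +x side, so Z = (59.000, 0.0000). NC is vertical with |NC| = 45.6 and C on the +y side, so C = (0.0000, 45.600). The virtual corner opposite N is at (59.000, 45.600). A1 meets ZQ tangentially, so RQ is at right angles to ZQ and A1 meets FC tangentially, so RF is at right angles to FC, with radius 5.5, so the center R sits 5.5 in from both sides at R = (53.500, 40.100). Then |NR| = |R − N| = 66.860.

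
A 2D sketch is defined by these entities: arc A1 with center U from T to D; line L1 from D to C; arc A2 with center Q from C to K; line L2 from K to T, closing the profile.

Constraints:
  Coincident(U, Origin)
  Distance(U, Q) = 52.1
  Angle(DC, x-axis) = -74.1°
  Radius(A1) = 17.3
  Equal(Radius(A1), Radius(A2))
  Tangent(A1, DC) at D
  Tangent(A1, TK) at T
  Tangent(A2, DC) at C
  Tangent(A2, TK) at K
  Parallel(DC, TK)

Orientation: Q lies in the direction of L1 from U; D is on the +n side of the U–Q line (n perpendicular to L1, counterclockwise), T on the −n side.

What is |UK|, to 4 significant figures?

54.90

The slot axis is L1's direction at -74.1°, so u = (cos -74.1°, sin -74.1°) = (0.2740, -0.9617) and n = (−sin -74.1°, cos -74.1°) = (0.9617, 0.2740). U is at the origin and Q lies 52.1 along u from U, so Q = 52.1·u = (14.27, -50.11). Tangency of A1 to both parallel lines with radius 17.3 puts D and T at U ± 17.3·n: D = (16.64, 4.739), T = (-16.64, -4.739). Equal radii place C and K the same way about Q: C = Q + 17.3·n = (30.91, -45.37), K = Q − 17.3·n = (-2.365, -54.85). Then |UK| = |K − U| = 54.90.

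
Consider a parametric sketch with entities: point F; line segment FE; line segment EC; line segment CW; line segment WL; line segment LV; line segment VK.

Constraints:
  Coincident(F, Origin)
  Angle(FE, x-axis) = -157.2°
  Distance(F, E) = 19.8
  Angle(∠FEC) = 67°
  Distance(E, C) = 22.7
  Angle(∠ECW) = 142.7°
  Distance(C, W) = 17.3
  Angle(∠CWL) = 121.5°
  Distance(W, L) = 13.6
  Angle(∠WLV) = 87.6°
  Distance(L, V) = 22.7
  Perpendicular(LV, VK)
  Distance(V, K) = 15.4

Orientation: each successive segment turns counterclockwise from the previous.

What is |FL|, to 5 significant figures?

27.957

∠ECW = 142.7° gives CW at -6.9000° from the x-axis; with |CW| = 17.3, W = (15.196, -25.577). ∠CWL = 121.5° gives WL at 51.600° from the x-axis; with |WL| = 13.6, L = (23.643, -14.919). Then |FL| = |L − F| = 27.957.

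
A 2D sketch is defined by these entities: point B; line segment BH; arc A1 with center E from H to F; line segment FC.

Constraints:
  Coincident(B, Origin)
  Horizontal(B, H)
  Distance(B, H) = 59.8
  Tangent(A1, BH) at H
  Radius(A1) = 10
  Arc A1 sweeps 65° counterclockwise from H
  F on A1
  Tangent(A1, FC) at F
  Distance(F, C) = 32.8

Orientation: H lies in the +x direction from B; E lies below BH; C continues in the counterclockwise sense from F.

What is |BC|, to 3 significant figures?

51.2

B is at the origin; BH is horizontal with |BH| = 59.8 and H on the +x side, so H = (59.8, 0.00). Since A1 is tangent to BH there, EH ⟂ BH, so E = H + (0, -10) = (59.8, -10.0). On A1, H sits at bearing 90° from E; a 65° counterclockwise sweep puts F at bearing 155°, so F = E + 10.0·(cos 155°, sin 155°) = (50.7, -5.77). The tangent condition forces EF to be normal to FC, so FC runs along (−sin 155°, cos 155°); with |FC| = 32.8, C = (36.9, -35.5). Then |BC| = |C − B| = 51.2.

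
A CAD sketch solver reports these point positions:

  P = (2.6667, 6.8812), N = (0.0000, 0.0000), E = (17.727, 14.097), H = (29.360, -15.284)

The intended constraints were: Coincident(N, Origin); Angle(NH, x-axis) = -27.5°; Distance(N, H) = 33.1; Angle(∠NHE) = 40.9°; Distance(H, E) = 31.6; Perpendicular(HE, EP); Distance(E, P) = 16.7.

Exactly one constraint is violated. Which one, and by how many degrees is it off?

Perpendicular(HE, EP) — off by 4.00°.

N = (0.00, 0.00) ✓; NH at -27.50° ✓; |NH| = 33.10 ✓; ∠NHE = 40.90° ✓; |HE| = 31.60 ✓; ∠(HE, EP) = 94.00° ✗; |EP| = 16.70 ✓.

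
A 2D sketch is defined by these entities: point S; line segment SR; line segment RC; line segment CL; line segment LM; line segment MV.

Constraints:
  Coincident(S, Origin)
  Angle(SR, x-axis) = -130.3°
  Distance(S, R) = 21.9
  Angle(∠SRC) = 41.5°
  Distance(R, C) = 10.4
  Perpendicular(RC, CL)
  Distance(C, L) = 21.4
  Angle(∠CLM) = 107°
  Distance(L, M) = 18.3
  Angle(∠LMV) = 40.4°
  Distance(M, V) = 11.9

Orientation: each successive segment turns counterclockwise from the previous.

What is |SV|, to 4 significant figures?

17.23

S is at the origin; SR runs at -130.3° with length 21.9, so R = (-14.16, -16.70). ∠SRC = 41.5° gives RC at 8.200° from the x-axis; with |RC| = 10.4, C = (-3.871, -15.22). RC is perpendicular to CL, so CL runs at 98.20°; with |CL| = 21.4, L = (-6.923, 5.962). ∠CLM = 107.0° gives LM at 171.2° from the x-axis; with |LM| = 18.3, M = (-25.01, 8.762). ∠LMV = 40.4° gives MV at -49.20° from the x-axis; with |MV| = 11.9, V = (-17.23, -0.2465). Then |SV| = |V − S| = 17.23.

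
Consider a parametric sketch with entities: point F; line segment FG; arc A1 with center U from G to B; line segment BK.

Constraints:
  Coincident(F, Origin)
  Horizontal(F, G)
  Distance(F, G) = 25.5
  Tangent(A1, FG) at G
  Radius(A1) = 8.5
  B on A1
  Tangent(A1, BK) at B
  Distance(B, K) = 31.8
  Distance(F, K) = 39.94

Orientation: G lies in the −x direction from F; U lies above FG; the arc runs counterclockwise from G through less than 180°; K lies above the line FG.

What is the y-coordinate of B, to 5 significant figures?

6.9786

Checks: |UB| = 8.500 ✓; ∠(UB, BK) = 90.00° ✓; |BK| = 31.80 ✓; |FK| = 39.94 ✓.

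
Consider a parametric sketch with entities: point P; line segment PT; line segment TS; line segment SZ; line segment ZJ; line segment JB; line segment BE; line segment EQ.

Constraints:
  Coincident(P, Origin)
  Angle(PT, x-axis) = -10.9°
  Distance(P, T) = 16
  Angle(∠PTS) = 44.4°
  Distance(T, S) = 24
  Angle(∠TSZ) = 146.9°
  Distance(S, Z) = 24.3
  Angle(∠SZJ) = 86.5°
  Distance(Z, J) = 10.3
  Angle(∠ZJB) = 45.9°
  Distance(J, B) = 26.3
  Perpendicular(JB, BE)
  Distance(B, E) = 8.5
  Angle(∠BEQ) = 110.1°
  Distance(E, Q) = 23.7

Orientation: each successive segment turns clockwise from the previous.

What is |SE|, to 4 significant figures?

19.24

P is at the origin; PT runs at -10.9° with length 16.0, so T = (15.71, -3.026). ∠PTS = 44.4° gives TS at -146.5° from the x-axis; with |TS| = 24.0, S = (-4.302, -16.27). ∠TSZ = 146.9° gives SZ at -179.6° from the x-axis; with |SZ| = 24.3, Z = (-28.60, -16.44). ∠SZJ = 86.5° gives ZJ at 86.90° from the x-axis; with |ZJ| = 10.3, J = (-28.04, -6.157). ∠ZJB = 45.9° gives JB at -47.20° from the x-axis; with |JB| = 26.3, B = (-10.18, -25.45). The perpendicularity gives BE at right angles to JB, so BE runs at -137.2°; with |BE| = 8.5, E = (-16.41, -31.23). Then |SE| = |E − S| = 19.24.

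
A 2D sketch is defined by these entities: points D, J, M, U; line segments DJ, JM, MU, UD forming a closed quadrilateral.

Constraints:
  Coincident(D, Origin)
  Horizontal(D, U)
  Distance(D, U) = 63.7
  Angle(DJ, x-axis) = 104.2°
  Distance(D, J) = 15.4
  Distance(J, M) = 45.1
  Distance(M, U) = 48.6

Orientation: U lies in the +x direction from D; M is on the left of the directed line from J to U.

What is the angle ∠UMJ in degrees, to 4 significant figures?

94.98°

D is at the origin; D and U share the same y with |DU| = 63.7 and U in +x, so U = (63.7, 0). DJ runs at 104.2° with |DJ| = 15.4, so J = (-3.778, 14.93). M is determined by |JM| = 45.1 and |MU| = 48.6 together: it lies at the intersection of circle(J, 45.1) and circle(U, 48.6). With |JU| = 69.11, the foot of the radical line on JU is 32.18 from J and the perpendicular offset is √(45.1² − 32.18²) = 31.60. Taking the left-of-JU solution: M = (34.47, 38.83).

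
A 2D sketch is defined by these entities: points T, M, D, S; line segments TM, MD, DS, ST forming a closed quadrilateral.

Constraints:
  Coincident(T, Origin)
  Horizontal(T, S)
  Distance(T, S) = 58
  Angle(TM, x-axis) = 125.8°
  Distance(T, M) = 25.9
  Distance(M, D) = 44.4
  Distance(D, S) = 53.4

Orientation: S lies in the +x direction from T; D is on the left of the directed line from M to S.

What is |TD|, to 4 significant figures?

48.01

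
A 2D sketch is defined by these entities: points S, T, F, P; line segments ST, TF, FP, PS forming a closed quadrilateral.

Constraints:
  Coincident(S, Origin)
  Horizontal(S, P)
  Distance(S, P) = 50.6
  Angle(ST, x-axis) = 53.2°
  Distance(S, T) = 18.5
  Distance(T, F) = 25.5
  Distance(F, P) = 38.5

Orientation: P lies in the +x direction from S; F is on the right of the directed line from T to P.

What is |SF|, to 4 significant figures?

17.20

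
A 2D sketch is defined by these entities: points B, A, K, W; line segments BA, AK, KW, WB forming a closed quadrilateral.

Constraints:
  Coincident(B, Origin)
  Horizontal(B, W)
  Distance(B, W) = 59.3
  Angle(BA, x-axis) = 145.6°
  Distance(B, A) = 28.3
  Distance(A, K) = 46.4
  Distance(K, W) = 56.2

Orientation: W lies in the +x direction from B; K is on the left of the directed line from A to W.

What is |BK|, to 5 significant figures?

41.647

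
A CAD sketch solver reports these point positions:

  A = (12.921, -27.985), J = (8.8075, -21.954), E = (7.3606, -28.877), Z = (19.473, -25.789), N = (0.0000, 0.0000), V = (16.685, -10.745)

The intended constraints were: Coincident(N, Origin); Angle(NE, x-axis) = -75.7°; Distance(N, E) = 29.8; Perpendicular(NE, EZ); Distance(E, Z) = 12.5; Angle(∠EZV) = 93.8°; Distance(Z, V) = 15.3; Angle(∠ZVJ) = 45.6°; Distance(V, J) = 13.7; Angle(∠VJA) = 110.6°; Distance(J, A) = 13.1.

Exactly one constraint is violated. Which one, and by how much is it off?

Distance(J, A) = 13.1 — off by 5.80.

N = (0.00, 0.00) ✓; NE at -75.70° ✓; |NE| = 29.80 ✓; ∠(NE, EZ) = 90.00° ✓; |EZ| = 12.50 ✓; ∠EZV = 93.80° ✓; |ZV| = 15.30 ✓; ∠ZVJ = 45.60° ✓; |VJ| = 13.70 ✓; ∠VJA = 110.6° ✓; |JA| = 7.300 ✗.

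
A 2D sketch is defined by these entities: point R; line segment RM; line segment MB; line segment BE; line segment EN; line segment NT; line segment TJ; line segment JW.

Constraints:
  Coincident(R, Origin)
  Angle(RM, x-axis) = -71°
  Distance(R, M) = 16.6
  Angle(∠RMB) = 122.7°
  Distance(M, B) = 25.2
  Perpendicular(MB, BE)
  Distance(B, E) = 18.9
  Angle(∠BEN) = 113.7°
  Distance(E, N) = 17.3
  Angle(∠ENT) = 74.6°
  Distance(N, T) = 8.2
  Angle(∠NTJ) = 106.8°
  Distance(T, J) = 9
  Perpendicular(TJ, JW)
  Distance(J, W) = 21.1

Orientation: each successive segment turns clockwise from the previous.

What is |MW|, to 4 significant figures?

41.59

R is at the origin; RM runs at -71.0° with length 16.6, so M = (5.404, -15.70). ∠RMB = 122.7° gives MB at -128.3° from the x-axis; with |MB| = 25.2, B = (-10.21, -35.47). MB is perpendicular to BE, so BE runs at 141.7°; with |BE| = 18.9, E = (-25.05, -23.76). ∠BEN = 113.7° gives EN at 75.40° from the x-axis; with |EN| = 17.3, N = (-20.69, -7.017). ∠ENT = 74.6° gives NT at -30.00° from the x-axis; with |NT| = 8.2, T = (-13.58, -11.12). ∠NTJ = 106.8° gives TJ at -103.2° from the x-axis; with |TJ| = 9.0, J = (-15.64, -19.88). TJ ⟂ JW, so JW runs at 166.8°; with |JW| = 21.1, W = (-36.18, -15.06). Then |MW| = |W − M| = 41.59.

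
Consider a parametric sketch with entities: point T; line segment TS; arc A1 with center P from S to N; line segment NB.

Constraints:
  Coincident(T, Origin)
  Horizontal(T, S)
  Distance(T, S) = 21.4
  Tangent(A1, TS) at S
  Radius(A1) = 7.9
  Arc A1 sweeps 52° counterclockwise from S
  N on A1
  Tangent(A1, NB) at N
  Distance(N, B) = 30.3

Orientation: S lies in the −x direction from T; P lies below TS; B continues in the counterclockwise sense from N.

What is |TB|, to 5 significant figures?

53.536

T is at the origin; TS is horizontal with |TS| = 21.4 and S on the −x side, so S = (-21.400, 0.0000). Tangency of A1 to TS means the radius PS is perpendicular to TS, so P = S + (0, -7.9) = (-21.400, -7.9000). On A1, S sits at bearing 90° from P; a 52° counterclockwise sweep puts N at bearing 142°, so N = P + 7.9·(cos 142°, sin 142°) = (-27.625, -3.0363). The tangent condition forces PN to be normal to NB, so NB runs along (−sin 142°, cos 142°); with |NB| = 30.3, B = (-46.280, -26.913). Then |TB| = |B − T| = 53.536.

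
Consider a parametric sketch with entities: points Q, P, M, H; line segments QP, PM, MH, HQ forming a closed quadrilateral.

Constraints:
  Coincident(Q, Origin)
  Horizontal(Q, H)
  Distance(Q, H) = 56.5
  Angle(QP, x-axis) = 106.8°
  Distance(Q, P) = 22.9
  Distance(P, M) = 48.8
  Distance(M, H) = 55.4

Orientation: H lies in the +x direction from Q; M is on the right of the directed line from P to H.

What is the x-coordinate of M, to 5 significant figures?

7.0266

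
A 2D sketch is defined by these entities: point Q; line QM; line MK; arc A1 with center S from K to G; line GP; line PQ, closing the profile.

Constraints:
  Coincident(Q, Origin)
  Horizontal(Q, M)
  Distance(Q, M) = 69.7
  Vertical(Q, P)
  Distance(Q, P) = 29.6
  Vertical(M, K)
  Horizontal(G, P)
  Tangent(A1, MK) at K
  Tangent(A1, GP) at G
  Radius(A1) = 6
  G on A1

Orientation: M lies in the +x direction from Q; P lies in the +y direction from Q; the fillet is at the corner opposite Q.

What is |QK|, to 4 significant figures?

73.59

Q is at the origin; Q and M share the same y with |QM| = 69.7 and M on the +x side, so M = (69.70, 0.000). QP is vertical with |QP| = 29.6 and P on the +y side, so P = (0.000, 29.60). The virtual corner opposite Q is at (69.70, 29.60). Tangency of A1 to MK means the radius SK is perpendicular to MK and tangency of A1 to GP means the radius SG is perpendicular to GP, with radius 6.0, so the center S sits 6.0 in from both sides at S = (63.70, 23.60). That places the tangent points at K = (69.70, 23.60) on MK and G = (63.70, 29.60) on GP. Then |QK| = |K − Q| = 73.59.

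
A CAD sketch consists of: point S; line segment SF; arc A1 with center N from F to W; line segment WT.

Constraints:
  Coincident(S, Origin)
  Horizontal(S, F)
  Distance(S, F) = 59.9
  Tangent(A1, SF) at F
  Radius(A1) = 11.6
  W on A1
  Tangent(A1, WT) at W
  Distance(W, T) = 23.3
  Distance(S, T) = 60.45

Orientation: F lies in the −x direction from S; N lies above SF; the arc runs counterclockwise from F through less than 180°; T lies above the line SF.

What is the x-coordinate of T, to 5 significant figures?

-49.089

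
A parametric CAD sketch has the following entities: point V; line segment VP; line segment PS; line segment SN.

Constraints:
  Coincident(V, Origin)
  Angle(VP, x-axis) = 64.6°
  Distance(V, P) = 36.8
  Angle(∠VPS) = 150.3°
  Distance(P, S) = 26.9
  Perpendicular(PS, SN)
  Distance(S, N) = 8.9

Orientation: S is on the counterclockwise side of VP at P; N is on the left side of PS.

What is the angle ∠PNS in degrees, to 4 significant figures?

71.69°

V is at the origin; VP runs at 64.6° with length 36.8, so P = 36.8·(cos 64.6°, sin 64.6°) = (15.78, 33.24). ∠VPS = 150.3°, so PS runs at 64.6° + (180° − 150.3°) = 94.30° from the x-axis; with |PS| = 26.9, S = P + 26.9·(cos 94.30°, sin 94.30°) = (13.77, 60.07). The perpendicularity gives SN at right angles to PS; with |SN| = 8.9 on the left of PS, N = S + 8.9·(-0.9972, -0.07498) = (4.893, 59.40). Then cos ∠PNS = NP·NS / (|NP||NS|), giving 71.69°.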